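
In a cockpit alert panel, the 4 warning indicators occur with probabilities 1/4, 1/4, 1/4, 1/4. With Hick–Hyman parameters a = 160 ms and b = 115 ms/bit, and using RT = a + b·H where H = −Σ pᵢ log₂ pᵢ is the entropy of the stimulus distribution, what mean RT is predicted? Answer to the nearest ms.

390 ms

H = −Σ pᵢ log₂ pᵢ = 0.25·2 + 0.25·2 + 0.25·2 + 0.25·2 = 2.000 bits.
RT = 160 + 115 × 2.000 = 390.00 ms.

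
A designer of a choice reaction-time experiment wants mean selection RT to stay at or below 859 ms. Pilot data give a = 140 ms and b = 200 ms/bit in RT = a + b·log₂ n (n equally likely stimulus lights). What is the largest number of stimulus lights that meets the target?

12

200·log₂ n ≤ 859 − 140 = 719, giving log₂ n ≤ 3.5950 and n ≤ 12.084. The largest whole number is 12.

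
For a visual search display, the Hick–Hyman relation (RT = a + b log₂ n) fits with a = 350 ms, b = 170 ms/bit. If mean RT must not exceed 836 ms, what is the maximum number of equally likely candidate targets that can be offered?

7

170·log₂ n ≤ 836 − 350 = 486, giving log₂ n ≤ 2.8588 and n ≤ 7.254. The largest whole number is 7.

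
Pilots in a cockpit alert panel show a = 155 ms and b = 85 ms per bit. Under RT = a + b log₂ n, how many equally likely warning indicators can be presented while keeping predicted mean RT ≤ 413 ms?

Information budget: (413 − 155)/85 = 3.0353 bits, so n ≤ 2^3.0353 = 8.198 → at most 8.

8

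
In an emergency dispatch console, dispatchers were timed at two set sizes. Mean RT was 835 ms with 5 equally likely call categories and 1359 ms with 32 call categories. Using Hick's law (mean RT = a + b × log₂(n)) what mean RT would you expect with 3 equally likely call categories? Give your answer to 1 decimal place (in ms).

690.8 ms

RT is linear in log₂ n, so two points fix the line:
  b = (1359 − 835) / (log₂ 32 − log₂ 5) = 524 / (5 − 2.3219) = 195.663 ms/bit
  a = 835 − 195.663 × 2.3219 = 380.684 ms
Then RT(3) = 380.684 + 195.663 × log₂ 3 = 380.684 + 195.663 × 1.5850 ≈ 690.803 ms.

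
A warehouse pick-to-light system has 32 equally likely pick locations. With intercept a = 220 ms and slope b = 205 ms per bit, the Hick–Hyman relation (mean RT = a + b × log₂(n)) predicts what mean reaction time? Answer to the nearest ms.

log₂(32) = 5 bits, so RT = 220 + 205 × 5 ≈ 1245.000 ms.

1245 ms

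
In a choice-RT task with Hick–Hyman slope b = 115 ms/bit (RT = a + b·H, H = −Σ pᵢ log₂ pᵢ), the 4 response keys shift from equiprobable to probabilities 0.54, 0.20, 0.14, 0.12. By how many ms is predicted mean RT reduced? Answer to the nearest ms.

The RT saving is b·ΔH. Equiprobable H₀ = log₂(4) = 2.0000 bits; with the given probabilities H = 1.7086 bits.
b·(H₀ − H) = 115 × (2.0000 − 1.7086) = 33.51 ms.

34 ms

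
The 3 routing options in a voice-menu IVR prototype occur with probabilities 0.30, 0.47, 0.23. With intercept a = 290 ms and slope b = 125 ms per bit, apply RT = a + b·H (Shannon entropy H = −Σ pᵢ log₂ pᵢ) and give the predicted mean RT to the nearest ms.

H = 0.30·log₂(1/0.30) + 0.47·log₂(1/0.47) + 0.23·log₂(1/0.23) = 1.5207 bits.
RT = 290 + 125 × 1.5207 = 480.09 ms.

480 ms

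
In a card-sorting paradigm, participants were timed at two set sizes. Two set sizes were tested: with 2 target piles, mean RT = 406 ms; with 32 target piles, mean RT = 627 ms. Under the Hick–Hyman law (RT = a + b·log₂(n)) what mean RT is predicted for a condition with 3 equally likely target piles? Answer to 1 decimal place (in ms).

438.3 ms

Solve the two-equation system in a and b:
  b = (627 − 406) / (log₂ 32 − log₂ 2) = 221 / (5 − 1) = 55.250 ms/bit
  a = 406 − 55.250 × 1 = 350.750 ms
Then RT(3) = 350.750 + 55.250 × log₂ 3 = 350.750 + 55.250 × 1.5850 ≈ 438.319 ms.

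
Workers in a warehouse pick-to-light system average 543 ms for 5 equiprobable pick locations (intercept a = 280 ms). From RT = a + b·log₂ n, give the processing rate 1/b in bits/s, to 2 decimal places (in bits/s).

b = (543 − 280)/log₂ 5 = 263/2.3219 = 113.268 ms per bit = 0.11327 s/bit; the reciprocal is 8.829 bits/s.

8.83 bits/s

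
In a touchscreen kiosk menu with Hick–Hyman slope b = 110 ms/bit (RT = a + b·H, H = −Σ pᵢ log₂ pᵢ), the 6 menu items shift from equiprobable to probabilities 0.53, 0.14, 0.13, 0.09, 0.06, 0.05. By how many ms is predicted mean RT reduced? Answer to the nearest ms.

60 ms

The RT saving is b·ΔH. Equiprobable H₀ = log₂(6) = 2.5850 bits; with the given probabilities H = 2.0375 bits.
b·(H₀ − H) = 110 × (2.5850 − 2.0375) = 60.22 ms.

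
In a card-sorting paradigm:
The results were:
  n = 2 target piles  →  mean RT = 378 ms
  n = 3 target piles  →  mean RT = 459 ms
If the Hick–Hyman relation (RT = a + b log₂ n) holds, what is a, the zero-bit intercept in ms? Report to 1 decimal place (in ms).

Slope: b = (459 − 378) / (log₂ 3 − log₂ 2) = 81/0.5850 = 138.470 ms/bit.
Intercept: a = 378 − 138.470·log₂(2) = 239.530 ms.

239.5 ms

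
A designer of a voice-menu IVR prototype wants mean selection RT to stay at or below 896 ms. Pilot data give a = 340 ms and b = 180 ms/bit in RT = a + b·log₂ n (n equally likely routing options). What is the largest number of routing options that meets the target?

8

180·log₂ n ≤ 896 − 340 = 556, giving log₂ n ≤ 3.0889 and n ≤ 8.508. The largest whole number is 8.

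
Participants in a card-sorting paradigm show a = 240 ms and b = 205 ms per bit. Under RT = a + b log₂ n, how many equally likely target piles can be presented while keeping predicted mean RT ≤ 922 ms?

10

205·log₂ n ≤ 922 − 240 = 682, giving log₂ n ≤ 3.3268 and n ≤ 10.034. The largest whole number is 10.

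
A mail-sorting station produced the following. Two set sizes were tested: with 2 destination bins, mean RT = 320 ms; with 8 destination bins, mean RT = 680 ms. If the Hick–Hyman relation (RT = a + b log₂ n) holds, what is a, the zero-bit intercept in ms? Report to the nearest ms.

b = (RT₂ − RT₁)/(log₂ n₂ − log₂ n₁) = (680 − 320)/(3 − 1) = 180 ms/bit.
a = RT₁ − b·log₂ n₁ = 320 − 180 × 1 = 140.000 ms.

140 ms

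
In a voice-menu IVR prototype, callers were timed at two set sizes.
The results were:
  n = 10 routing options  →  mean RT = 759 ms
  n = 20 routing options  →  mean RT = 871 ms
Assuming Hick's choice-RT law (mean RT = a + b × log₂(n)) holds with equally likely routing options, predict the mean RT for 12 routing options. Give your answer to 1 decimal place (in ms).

788.5 ms

RT is linear in log₂ n, so two points fix the line:
  b = (871 − 759) / (log₂ 20 − log₂ 10) = 112 / (4.3219 − 3.3219) = 112.000 ms/bit
  a = 759 − 112.000 × 3.3219 = 386.944 ms
Then RT(12) = 386.944 + 112.000 × log₂ 12 = 386.944 + 112.000 × 3.5850 ≈ 788.460 ms.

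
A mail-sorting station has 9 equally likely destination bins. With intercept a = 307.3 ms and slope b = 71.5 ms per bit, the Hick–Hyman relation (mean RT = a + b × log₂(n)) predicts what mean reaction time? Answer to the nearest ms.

log₂(9) = 3.1699 bits, so RT = 307.3 + 71.5 × 3.1699 ≈ 533.950 ms.

534 ms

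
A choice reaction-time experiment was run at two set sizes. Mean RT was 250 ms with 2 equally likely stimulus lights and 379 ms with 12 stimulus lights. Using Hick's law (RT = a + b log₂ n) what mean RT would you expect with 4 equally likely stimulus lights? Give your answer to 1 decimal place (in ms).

Fit slope and intercept:
  b = (379 − 250) / (log₂ 12 − log₂ 2) = 129 / (3.5850 − 1) = 49.904 ms/bit
  a = 250 − 49.904 × 1 = 200.096 ms
Then RT(4) = 200.096 + 49.904 × log₂ 4 = 200.096 + 49.904 × 2 ≈ 299.904 ms.

299.9 ms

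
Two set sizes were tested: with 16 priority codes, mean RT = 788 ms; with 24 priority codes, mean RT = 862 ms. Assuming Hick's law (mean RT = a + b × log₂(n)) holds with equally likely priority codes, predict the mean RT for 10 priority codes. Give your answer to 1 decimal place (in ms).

Fit slope and intercept:
  b = (862 − 788) / (log₂ 24 − log₂ 16) = 74 / (4.5850 − 4) = 126.504 ms/bit
  a = 788 − 126.504 × 4 = 281.985 ms
Then RT(10) = 281.985 + 126.504 × log₂ 10 = 281.985 + 126.504 × 3.3219 ≈ 702.221 ms.

702.2 ms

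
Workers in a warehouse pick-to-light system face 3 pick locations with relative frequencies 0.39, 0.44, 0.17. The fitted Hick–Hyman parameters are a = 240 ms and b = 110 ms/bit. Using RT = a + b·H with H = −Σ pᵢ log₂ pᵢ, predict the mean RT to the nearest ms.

403 ms

Entropy contributions −pᵢ log₂ pᵢ: 0.5298, 0.5211, 0.4346; sum H = 1.4855 bits.
RT = a + bH = 240 + 110·1.4855 = 403.41 ms.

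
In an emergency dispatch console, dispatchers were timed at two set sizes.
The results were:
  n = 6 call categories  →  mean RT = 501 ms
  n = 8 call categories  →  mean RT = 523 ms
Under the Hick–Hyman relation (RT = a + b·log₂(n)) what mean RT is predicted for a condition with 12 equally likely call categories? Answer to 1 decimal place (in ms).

554.0 ms

Solve the two-equation system in a and b:
  b = (523 − 501) / (log₂ 8 − log₂ 6) = 22 / (3 − 2.5850) = 53.007 ms/bit
  a = 501 − 53.007 × 2.5850 = 363.978 ms
Then RT(12) = 363.978 + 53.007 × log₂ 12 = 363.978 + 53.007 × 3.5850 ≈ 554.007 ms.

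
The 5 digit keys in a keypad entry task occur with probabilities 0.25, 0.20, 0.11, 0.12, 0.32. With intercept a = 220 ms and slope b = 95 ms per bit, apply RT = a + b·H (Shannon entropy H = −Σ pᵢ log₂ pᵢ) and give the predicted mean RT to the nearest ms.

430 ms

H = 0.25·log₂(1/0.25) + 0.20·log₂(1/0.20) + 0.11·log₂(1/0.11) + 0.12·log₂(1/0.12) + 0.32·log₂(1/0.32) = 2.2078 bits.
RT = 220 + 95 × 2.2078 = 429.74 ms.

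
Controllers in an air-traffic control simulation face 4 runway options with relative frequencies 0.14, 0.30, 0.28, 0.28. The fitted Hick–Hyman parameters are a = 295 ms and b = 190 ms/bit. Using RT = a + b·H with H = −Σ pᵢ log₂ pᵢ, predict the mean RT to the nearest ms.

665 ms

H = 0.14·log₂(1/0.14) + 0.30·log₂(1/0.30) + 0.28·log₂(1/0.28) + 0.28·log₂(1/0.28) = 1.9466 bits.
RT = 295 + 190 × 1.9466 = 664.86 ms.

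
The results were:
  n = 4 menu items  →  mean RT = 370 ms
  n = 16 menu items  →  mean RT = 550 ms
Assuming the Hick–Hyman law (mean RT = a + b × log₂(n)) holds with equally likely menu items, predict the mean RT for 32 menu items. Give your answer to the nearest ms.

RT is linear in log₂ n, so two points fix the line:
  b = (550 − 370) / (log₂ 16 − log₂ 4) = 180 / (4 − 2) = 90 ms/bit
  a = 370 − 90 × 2 = 190 ms
Then RT(32) = 190 + 90 × log₂ 32 = 190 + 90 × 5 ≈ 640.000 ms.

640 ms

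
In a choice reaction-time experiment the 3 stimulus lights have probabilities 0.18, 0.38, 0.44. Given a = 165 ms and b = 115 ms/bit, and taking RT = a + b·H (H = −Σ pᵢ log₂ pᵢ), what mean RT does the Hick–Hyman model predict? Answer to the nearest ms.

337 ms

Entropy contributions −pᵢ log₂ pᵢ: 0.4453, 0.5305, 0.5211; sum H = 1.4969 bits.
RT = a + bH = 165 + 115·1.4969 = 337.14 ms.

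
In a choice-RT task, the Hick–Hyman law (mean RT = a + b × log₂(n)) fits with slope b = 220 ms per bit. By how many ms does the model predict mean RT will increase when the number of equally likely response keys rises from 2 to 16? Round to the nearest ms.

Only the slope matters, since a is common to both: ΔRT = b·log₂(n₂/n₁).
log₂(16) − log₂(2) = log₂(16/2) = log₂(8) = 3.
ΔRT = 220 × 3.0000 = 660.000 ms.

660 ms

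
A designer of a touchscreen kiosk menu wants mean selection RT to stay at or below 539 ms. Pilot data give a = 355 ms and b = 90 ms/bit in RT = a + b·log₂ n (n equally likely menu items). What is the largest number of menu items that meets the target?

Information budget: (539 − 355)/90 = 2.0444 bits, so n ≤ 2^2.0444 = 4.125 → at most 4.

4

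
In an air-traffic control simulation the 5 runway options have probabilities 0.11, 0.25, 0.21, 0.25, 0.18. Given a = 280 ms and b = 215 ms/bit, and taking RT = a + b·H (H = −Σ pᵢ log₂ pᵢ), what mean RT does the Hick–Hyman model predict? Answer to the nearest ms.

H = 0.11·log₂(1/0.11) + 0.25·log₂(1/0.25) + 0.21·log₂(1/0.21) + 0.25·log₂(1/0.25) + 0.18·log₂(1/0.18) = 2.2684 bits.
RT = 280 + 215 × 2.2684 = 767.71 ms.

768 ms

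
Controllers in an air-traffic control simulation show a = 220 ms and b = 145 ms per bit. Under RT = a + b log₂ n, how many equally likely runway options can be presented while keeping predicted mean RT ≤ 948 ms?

32

Set 220 + 145·log₂ n ≤ 948 → log₂ n ≤ (948 − 220)/145 = 5.0207.
So n ≤ 2^5.0207 = 32.462; the largest integer n is 32.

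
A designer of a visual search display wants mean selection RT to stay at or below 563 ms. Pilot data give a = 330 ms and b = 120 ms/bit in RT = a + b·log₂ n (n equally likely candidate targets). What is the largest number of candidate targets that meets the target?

Set 330 + 120·log₂ n ≤ 563 → log₂ n ≤ (563 − 330)/120 = 1.9417.
So n ≤ 2^1.9417 = 3.841; the largest integer n is 3.

3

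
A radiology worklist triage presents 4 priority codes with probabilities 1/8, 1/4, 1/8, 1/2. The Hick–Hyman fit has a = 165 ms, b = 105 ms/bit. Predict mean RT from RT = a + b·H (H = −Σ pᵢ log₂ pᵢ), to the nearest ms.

Each term −pᵢ log₂ pᵢ: 0.125·3 + 0.25·2 + 0.125·3 + 0.5·1; summed, H = 1.750 bits.
Mean RT = a + bH = 165 + 105·1.750 = 348.75 ms.

349 ms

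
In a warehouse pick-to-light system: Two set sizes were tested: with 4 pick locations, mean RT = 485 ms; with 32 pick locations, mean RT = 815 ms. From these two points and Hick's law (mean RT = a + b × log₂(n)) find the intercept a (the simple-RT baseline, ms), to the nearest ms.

Slope: b = (815 − 485) / (log₂ 32 − log₂ 4) = 330/3.0000 = 110 ms/bit.
Intercept: a = 485 − 110·log₂(4) = 265.000 ms.

265 ms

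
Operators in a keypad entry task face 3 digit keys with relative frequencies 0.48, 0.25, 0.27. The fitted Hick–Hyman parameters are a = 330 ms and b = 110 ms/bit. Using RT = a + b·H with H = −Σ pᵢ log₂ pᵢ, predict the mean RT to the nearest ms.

Entropy contributions −pᵢ log₂ pᵢ: 0.5083, 0.5000, 0.5100; sum H = 1.5183 bits.
RT = a + bH = 330 + 110·1.5183 = 497.01 ms.

497 ms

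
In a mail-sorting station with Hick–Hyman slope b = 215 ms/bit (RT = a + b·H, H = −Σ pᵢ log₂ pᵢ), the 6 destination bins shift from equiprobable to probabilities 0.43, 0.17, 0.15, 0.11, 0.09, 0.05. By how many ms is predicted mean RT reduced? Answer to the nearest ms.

The RT saving is b·ΔH. Equiprobable H₀ = log₂(6) = 2.5850 bits; with the given probabilities H = 2.2477 bits.
b·(H₀ − H) = 215 × (2.5850 − 2.2477) = 72.50 ms.

73 ms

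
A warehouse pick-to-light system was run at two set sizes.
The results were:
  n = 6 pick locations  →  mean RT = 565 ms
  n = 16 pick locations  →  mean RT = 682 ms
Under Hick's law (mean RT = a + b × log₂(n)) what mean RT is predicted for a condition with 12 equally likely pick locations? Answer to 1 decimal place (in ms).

Solve the two-equation system in a and b:
  b = (682 − 565) / (log₂ 16 − log₂ 6) = 117 / (4 − 2.5850) = 82.683 ms/bit
  a = 565 − 82.683 × 2.5850 = 351.267 ms
Then RT(12) = 351.267 + 82.683 × log₂ 12 = 351.267 + 82.683 × 3.5850 ≈ 647.683 ms.

647.7 ms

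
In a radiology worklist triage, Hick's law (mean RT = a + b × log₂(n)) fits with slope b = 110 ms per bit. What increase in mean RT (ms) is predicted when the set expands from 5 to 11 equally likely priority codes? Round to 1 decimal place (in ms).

ΔRT = (a + b log₂ n₂) − (a + b log₂ n₁) = b·(log₂ n₂ − log₂ n₁).
log₂(11) − log₂(5) = 3.4594 − 2.3219 = 1.1375.
ΔRT = 110 × 1.1375 = 125.125 ms.

125.1 ms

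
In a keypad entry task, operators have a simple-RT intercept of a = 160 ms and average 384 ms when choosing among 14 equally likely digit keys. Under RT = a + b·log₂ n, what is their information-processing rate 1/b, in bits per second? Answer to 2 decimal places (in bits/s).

17.00 bits/s

b = (384 − 160)/log₂ 14 = 224/3.8074 = 58.833 ms per bit = 0.05883 s/bit; the reciprocal is 16.997 bits/s.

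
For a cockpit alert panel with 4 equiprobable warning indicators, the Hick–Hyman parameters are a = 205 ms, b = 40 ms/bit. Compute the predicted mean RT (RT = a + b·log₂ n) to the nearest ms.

log₂(4) = 2 bits, so RT = 205 + 40 × 2 ≈ 285.000 ms.

285 ms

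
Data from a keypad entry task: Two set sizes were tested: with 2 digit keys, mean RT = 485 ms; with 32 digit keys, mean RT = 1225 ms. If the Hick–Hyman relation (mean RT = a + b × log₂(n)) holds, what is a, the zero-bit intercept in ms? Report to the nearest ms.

300 ms

The slope on a log₂ axis is (1225 − 485) / (5 − 1) = 185 ms/bit.
a = RT₁ − b·log₂ n₁ = 485 − 185 × 1 = 300.000 ms.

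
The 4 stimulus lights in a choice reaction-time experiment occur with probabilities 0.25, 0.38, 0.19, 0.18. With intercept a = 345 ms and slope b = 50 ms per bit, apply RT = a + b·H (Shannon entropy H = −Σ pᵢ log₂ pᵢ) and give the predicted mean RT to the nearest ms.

Entropy contributions −pᵢ log₂ pᵢ: 0.5000, 0.5305, 0.4552, 0.4453; sum H = 1.9310 bits.
RT = a + bH = 345 + 50·1.9310 = 441.55 ms.

442 ms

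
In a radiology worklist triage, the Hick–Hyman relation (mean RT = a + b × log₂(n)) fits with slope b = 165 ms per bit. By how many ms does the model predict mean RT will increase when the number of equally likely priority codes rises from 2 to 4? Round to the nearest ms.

ΔRT = (a + b log₂ n₂) − (a + b log₂ n₁) = b·(log₂ n₂ − log₂ n₁).
log₂(4) − log₂(2) = log₂(4/2) = log₂(2) = 1.
ΔRT = 165 × 1.0000 = 165.000 ms.

165 ms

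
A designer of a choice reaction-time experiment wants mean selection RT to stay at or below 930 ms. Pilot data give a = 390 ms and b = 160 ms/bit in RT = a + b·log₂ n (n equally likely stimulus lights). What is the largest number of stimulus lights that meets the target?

10

Information budget: (930 − 390)/160 = 3.3750 bits, so n ≤ 2^3.3750 = 10.375 → at most 10.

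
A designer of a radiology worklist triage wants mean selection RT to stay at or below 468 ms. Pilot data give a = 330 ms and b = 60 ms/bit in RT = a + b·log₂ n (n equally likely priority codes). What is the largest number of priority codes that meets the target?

4

Set 330 + 60·log₂ n ≤ 468 → log₂ n ≤ (468 − 330)/60 = 2.3000.
So n ≤ 2^2.3000 = 4.925; the largest integer n is 4.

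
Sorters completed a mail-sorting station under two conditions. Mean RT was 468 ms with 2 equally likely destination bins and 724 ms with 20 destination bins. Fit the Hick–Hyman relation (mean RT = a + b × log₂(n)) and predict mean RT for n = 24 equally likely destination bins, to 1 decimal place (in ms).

Solve the two-equation system in a and b:
  b = (724 − 468) / (log₂ 20 − log₂ 2) = 256 / (4.3219 − 1) = 77.064 ms/bit
  a = 468 − 77.064 × 1 = 390.936 ms
Then RT(24) = 390.936 + 77.064 × log₂ 24 = 390.936 + 77.064 × 4.5850 ≈ 744.270 ms.

744.3 ms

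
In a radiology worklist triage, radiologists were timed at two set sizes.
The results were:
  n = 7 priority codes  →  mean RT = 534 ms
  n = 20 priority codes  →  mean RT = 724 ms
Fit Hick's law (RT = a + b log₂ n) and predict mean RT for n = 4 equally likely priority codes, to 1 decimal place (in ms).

With log₂ n on the abscissa the relation is linear; from the two conditions:
  b = (724 − 534) / (log₂ 20 − log₂ 7) = 190 / (4.3219 − 2.8074) = 125.448 ms/bit
  a = 534 − 125.448 × 2.8074 = 181.823 ms
Then RT(4) = 181.823 + 125.448 × log₂ 4 = 181.823 + 125.448 × 2 ≈ 432.719 ms.

432.7 ms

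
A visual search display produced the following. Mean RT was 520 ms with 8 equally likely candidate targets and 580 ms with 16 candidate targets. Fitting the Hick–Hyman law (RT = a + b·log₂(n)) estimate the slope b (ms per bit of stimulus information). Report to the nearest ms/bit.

The slope on a log₂ axis is (580 − 520) / (4 − 3) = 60 ms/bit.

60 ms/bit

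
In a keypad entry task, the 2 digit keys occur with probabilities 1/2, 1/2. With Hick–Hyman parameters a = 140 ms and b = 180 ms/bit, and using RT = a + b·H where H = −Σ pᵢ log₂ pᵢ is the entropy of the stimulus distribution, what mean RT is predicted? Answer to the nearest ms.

H = −Σ pᵢ log₂ pᵢ = 0.5·1 + 0.5·1 = 1.000 bits.
RT = 140 + 180 × 1.000 = 320.00 ms.

320 ms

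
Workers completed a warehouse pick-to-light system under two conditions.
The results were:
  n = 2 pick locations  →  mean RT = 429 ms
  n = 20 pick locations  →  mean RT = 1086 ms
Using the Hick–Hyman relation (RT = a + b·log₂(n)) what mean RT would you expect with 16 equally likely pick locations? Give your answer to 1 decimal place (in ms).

Fit slope and intercept:
  b = (1086 − 429) / (log₂ 20 − log₂ 2) = 657 / (4.3219 − 1) = 197.777 ms/bit
  a = 429 − 197.777 × 1 = 231.223 ms
Then RT(16) = 231.223 + 197.777 × log₂ 16 = 231.223 + 197.777 × 4 ≈ 1022.330 ms.

1022.3 ms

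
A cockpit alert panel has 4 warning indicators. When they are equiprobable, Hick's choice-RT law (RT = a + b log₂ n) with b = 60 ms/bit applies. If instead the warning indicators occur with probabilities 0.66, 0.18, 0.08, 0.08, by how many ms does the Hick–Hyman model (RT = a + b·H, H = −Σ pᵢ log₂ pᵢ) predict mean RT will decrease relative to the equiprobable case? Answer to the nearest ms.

35 ms

Equiprobable entropy H₀ = log₂ 4 = 2.0000 bits.
Skewed entropy H = −Σ pᵢ log₂ pᵢ = 1.4240 bits.
ΔRT = b·(H₀ − H) = 60 × 0.5760 = 34.56 ms.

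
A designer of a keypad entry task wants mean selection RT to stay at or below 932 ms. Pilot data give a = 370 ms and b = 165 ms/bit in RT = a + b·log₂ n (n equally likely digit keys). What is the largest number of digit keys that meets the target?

10

Set 370 + 165·log₂ n ≤ 932 → log₂ n ≤ (932 − 370)/165 = 3.4061.
So n ≤ 2^3.4061 = 10.601; the largest integer n is 10.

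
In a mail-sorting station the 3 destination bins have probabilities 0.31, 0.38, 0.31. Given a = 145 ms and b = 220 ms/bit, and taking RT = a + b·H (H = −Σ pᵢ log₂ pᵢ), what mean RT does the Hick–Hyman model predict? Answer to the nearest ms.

H = 0.31·log₂(1/0.31) + 0.38·log₂(1/0.38) + 0.31·log₂(1/0.31) = 1.5780 bits.
RT = 145 + 220 × 1.5780 = 492.17 ms.

492 ms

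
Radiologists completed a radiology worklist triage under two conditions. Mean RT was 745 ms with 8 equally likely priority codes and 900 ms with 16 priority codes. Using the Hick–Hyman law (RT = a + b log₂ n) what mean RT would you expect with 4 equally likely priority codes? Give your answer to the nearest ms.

Solve the two-equation system in a and b:
  b = (900 − 745) / (log₂ 16 − log₂ 8) = 155 / (4 − 3) = 155 ms/bit
  a = 745 − 155 × 3 = 280 ms
Then RT(4) = 280 + 155 × log₂ 4 = 280 + 155 × 2 ≈ 590.000 ms.

590 ms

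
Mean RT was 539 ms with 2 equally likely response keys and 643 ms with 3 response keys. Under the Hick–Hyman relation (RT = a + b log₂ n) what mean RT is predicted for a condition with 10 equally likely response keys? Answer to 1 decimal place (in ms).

With log₂ n on the abscissa the relation is linear; from the two conditions:
  b = (643 − 539) / (log₂ 3 − log₂ 2) = 104 / (1.5850 − 1) = 177.789 ms/bit
  a = 539 − 177.789 × 1 = 361.211 ms
Then RT(10) = 361.211 + 177.789 × log₂ 10 = 361.211 + 177.789 × 3.3219 ≈ 951.814 ms.

951.8 ms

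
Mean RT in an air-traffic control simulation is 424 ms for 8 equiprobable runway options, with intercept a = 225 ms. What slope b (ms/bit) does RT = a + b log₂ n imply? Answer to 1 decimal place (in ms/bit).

log₂(8) = 3 bits.
b = (RT − a)/log₂ n = (424 − 225) / 3 = 66.333 ms/bit.

66.3 ms/bit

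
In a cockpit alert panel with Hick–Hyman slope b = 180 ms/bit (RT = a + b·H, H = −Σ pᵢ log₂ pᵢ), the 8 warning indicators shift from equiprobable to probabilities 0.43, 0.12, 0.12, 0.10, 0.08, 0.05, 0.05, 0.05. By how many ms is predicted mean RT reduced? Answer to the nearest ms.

The RT saving is b·ΔH. Equiprobable H₀ = log₂(8) = 3.0000 bits; with the given probabilities H = 2.5297 bits.
b·(H₀ − H) = 180 × (3.0000 − 2.5297) = 84.66 ms.

85 ms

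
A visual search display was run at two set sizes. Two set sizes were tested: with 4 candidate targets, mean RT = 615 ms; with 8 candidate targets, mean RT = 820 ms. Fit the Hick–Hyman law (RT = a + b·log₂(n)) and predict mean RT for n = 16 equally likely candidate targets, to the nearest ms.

1025 ms

Fit slope and intercept:
  b = (820 − 615) / (log₂ 8 − log₂ 4) = 205 / (3 − 2) = 205 ms/bit
  a = 615 − 205 × 2 = 205 ms
Then RT(16) = 205 + 205 × log₂ 16 = 205 + 205 × 4 ≈ 1025.000 ms.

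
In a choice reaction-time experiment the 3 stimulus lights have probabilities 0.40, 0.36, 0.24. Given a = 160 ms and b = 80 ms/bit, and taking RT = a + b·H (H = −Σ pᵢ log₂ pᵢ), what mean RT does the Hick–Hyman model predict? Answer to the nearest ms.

284 ms

H = 0.40·log₂(1/0.40) + 0.36·log₂(1/0.36) + 0.24·log₂(1/0.24) = 1.5535 bits.
RT = 160 + 80 × 1.5535 = 284.28 ms.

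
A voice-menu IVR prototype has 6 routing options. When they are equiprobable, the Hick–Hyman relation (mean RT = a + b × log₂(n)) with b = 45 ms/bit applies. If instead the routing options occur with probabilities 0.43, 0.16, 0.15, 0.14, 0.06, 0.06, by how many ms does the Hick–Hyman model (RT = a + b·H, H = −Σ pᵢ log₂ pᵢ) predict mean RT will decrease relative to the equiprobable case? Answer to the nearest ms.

15 ms

Equiprobable entropy H₀ = log₂ 6 = 2.5850 bits.
Skewed entropy H = −Σ pᵢ log₂ pᵢ = 2.2413 bits.
ΔRT = b·(H₀ − H) = 45 × 0.3437 = 15.46 ms.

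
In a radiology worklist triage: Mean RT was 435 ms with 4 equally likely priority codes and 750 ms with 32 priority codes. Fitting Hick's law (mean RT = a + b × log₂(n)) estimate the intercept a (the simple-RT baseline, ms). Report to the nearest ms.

225 ms

Slope: b = (750 − 435) / (log₂ 32 − log₂ 4) = 315/3.0000 = 105 ms/bit.
Intercept: a = 435 − 105·log₂(4) = 225.000 ms.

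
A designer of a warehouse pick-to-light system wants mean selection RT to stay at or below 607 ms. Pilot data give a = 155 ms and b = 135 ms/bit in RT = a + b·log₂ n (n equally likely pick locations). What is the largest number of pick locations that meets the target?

Information budget: (607 − 155)/135 = 3.3481 bits, so n ≤ 2^3.3481 = 10.183 → at most 10.

10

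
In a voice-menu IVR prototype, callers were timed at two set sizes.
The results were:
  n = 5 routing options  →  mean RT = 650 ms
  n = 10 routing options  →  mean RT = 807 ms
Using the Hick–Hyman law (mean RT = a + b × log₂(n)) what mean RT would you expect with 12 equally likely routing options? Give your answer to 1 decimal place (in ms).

Fit slope and intercept:
  b = (807 − 650) / (log₂ 10 − log₂ 5) = 157 / (3.3219 − 2.3219) = 157.000 ms/bit
  a = 650 − 157.000 × 2.3219 = 285.457 ms
Then RT(12) = 285.457 + 157.000 × log₂ 12 = 285.457 + 157.000 × 3.5850 ≈ 848.296 ms.

848.3 ms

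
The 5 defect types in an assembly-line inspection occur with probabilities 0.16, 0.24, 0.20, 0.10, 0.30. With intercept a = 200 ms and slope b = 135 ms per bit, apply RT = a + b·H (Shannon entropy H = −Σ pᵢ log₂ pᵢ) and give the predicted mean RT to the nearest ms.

502 ms

H = 0.16·log₂(1/0.16) + 0.24·log₂(1/0.24) + 0.20·log₂(1/0.20) + 0.10·log₂(1/0.10) + 0.30·log₂(1/0.30) = 2.2348 bits.
RT = 200 + 135 × 2.2348 = 501.70 ms.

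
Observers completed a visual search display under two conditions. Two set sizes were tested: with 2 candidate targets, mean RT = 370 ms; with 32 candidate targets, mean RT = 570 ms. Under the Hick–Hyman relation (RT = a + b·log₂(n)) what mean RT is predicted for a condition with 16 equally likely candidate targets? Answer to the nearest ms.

520 ms

Fit slope and intercept:
  b = (570 − 370) / (log₂ 32 − log₂ 2) = 200 / (5 − 1) = 50 ms/bit
  a = 370 − 50 × 1 = 320 ms
Then RT(16) = 320 + 50 × log₂ 16 = 320 + 50 × 4 ≈ 520.000 ms.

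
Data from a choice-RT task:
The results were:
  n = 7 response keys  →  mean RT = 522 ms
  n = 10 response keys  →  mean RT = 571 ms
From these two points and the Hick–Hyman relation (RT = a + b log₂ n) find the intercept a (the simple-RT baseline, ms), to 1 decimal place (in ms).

The slope on a log₂ axis is (571 − 522) / (3.3219 − 2.8074) = 95.225 ms/bit.
a = RT₁ − b·log₂ n₁ = 522 − 95.225 × 2.8074 = 254.671 ms.

254.7 ms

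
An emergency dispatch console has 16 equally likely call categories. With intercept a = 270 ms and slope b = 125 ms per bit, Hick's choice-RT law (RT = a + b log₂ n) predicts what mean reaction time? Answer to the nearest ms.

770 ms

log₂(16) = 4 bits, so RT = 270 + 125 × 4 ≈ 770.000 ms.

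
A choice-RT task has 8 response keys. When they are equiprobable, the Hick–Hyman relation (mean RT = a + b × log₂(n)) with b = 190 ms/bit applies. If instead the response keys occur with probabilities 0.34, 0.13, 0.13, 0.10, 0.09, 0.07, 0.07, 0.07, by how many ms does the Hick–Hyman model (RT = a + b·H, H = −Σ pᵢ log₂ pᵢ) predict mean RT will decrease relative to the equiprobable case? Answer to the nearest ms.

Equiprobable entropy H₀ = log₂ 8 = 3.0000 bits.
Skewed entropy H = −Σ pᵢ log₂ pᵢ = 2.7450 bits.
ΔRT = b·(H₀ − H) = 190 × 0.2550 = 48.45 ms.

48 ms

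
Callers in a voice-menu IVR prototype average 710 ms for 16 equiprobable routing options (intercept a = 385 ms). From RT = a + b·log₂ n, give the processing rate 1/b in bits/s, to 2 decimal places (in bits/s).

Choice component = 710 − 385 = 325 ms over log₂(16) = 4 bits.
b = 325 / 4 = 81.250 ms/bit, so 1/b = 12.308 bits/s.

12.31 bits/s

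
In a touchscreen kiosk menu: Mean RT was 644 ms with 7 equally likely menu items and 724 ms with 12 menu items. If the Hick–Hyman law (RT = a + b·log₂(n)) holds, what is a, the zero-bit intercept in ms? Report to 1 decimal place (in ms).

355.2 ms

The slope on a log₂ axis is (724 − 644) / (3.5850 − 2.8074) = 102.880 ms/bit.
a = RT₁ − b·log₂ n₁ = 644 − 102.880 × 2.8074 = 355.180 ms.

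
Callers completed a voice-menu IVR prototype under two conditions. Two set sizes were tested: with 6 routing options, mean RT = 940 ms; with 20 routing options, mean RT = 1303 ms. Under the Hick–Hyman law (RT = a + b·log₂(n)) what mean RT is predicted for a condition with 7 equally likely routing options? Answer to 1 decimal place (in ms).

986.5 ms

RT is linear in log₂ n, so two points fix the line:
  b = (1303 − 940) / (log₂ 20 − log₂ 6) = 363 / (4.3219 − 2.5850) = 208.985 ms/bit
  a = 940 − 208.985 × 2.5850 = 399.781 ms
Then RT(7) = 399.781 + 208.985 × log₂ 7 = 399.781 + 208.985 × 2.8074 ≈ 986.477 ms.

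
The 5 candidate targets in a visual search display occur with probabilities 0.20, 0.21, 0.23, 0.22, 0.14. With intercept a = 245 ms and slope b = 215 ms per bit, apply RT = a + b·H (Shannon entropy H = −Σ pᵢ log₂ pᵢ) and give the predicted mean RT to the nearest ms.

H = 0.20·log₂(1/0.20) + 0.21·log₂(1/0.21) + 0.23·log₂(1/0.23) + 0.22·log₂(1/0.22) + 0.14·log₂(1/0.14) = 2.3026 bits.
RT = 245 + 215 × 2.3026 = 740.05 ms.

740 ms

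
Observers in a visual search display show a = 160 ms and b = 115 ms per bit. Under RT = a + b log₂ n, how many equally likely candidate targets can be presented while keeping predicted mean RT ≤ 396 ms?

4

Information budget: (396 − 160)/115 = 2.0522 bits, so n ≤ 2^2.0522 = 4.147 → at most 4.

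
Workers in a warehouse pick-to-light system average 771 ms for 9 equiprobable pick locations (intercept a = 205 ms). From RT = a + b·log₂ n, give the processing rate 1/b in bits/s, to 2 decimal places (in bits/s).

Choice component = 771 − 205 = 566 ms over log₂(9) = 3.1699 bits.
b = 566 / 3.1699 = 178.553 ms/bit, so 1/b = 5.601 bits/s.

5.60 bits/s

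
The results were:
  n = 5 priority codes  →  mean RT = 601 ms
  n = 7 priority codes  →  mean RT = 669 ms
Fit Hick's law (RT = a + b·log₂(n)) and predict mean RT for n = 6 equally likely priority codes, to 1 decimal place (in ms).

Solve the two-equation system in a and b:
  b = (669 − 601) / (log₂ 7 − log₂ 5) = 68 / (2.8074 − 2.3219) = 140.083 ms/bit
  a = 601 − 140.083 × 2.3219 = 275.738 ms
Then RT(6) = 275.738 + 140.083 × log₂ 6 = 275.738 + 140.083 × 2.5850 ≈ 637.847 ms.

637.8 ms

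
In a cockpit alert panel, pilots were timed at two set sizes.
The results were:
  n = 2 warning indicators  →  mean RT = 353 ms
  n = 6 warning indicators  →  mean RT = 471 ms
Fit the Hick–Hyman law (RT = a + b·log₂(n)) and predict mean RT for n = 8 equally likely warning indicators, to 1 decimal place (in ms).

501.9 ms

RT is linear in log₂ n, so two points fix the line:
  b = (471 − 353) / (log₂ 6 − log₂ 2) = 118 / (2.5850 − 1) = 74.450 ms/bit
  a = 353 − 74.450 × 1 = 278.550 ms
Then RT(8) = 278.550 + 74.450 × log₂ 8 = 278.550 + 74.450 × 3 ≈ 501.899 ms.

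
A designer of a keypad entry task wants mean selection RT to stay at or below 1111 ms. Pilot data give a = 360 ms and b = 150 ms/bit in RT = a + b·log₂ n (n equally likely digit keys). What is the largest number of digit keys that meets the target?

Set 360 + 150·log₂ n ≤ 1111 → log₂ n ≤ (1111 − 360)/150 = 5.0067.
So n ≤ 2^5.0067 = 32.148; the largest integer n is 32.

32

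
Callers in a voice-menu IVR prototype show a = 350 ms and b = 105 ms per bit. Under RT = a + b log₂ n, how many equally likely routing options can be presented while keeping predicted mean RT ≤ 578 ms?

Information budget: (578 − 350)/105 = 2.1714 bits, so n ≤ 2^2.1714 = 4.505 → at most 4.

4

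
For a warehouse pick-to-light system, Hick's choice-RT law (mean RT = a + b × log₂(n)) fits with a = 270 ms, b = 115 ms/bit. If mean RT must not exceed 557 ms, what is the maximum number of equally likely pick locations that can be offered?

Information budget: (557 − 270)/115 = 2.4957 bits, so n ≤ 2^2.4957 = 5.640 → at most 5.

5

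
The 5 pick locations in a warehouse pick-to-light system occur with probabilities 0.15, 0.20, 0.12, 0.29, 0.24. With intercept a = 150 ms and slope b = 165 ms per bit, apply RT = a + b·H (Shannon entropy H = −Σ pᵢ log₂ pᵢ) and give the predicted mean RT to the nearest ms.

H = 0.15·log₂(1/0.15) + 0.20·log₂(1/0.20) + 0.12·log₂(1/0.12) + 0.29·log₂(1/0.29) + 0.24·log₂(1/0.24) = 2.2540 bits.
RT = 150 + 165 × 2.2540 = 521.92 ms.

522 ms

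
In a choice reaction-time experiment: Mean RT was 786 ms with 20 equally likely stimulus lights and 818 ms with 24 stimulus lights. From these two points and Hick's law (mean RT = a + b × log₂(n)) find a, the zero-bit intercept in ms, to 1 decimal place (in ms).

Slope: b = (818 − 786) / (log₂ 24 − log₂ 20) = 32/0.2630 = 121.657 ms/bit.
Intercept: a = 786 − 121.657·log₂(20) = 260.207 ms.

260.2 ms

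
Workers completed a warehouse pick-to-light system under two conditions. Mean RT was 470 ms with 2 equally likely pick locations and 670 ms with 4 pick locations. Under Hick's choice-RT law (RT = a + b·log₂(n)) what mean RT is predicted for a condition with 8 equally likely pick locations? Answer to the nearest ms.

870 ms

Solve the two-equation system in a and b:
  b = (670 − 470) / (log₂ 4 − log₂ 2) = 200 / (2 − 1) = 200 ms/bit
  a = 470 − 200 × 1 = 270 ms
Then RT(8) = 270 + 200 × log₂ 8 = 270 + 200 × 3 ≈ 870.000 ms.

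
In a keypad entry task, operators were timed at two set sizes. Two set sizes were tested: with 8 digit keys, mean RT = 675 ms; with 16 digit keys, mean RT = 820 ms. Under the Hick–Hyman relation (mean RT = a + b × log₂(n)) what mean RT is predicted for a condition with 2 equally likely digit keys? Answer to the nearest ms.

385 ms

Fit slope and intercept:
  b = (820 − 675) / (log₂ 16 − log₂ 8) = 145 / (4 − 3) = 145 ms/bit
  a = 675 − 145 × 3 = 240 ms
Then RT(2) = 240 + 145 × log₂ 2 = 240 + 145 × 1 ≈ 385.000 ms.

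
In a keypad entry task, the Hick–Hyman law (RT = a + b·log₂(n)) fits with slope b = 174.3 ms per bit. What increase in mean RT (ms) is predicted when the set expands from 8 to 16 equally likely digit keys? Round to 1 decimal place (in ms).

Only the slope matters, since a is common to both: ΔRT = b·log₂(n₂/n₁).
log₂(16) − log₂(8) = log₂(16/8) = log₂(2) = 1.
ΔRT = 174.3 × 1.0000 = 174.300 ms.

174.3 ms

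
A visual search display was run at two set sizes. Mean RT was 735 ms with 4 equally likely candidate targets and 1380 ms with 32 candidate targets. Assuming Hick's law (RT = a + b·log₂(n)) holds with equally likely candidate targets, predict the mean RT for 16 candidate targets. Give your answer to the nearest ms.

Solve the two-equation system in a and b:
  b = (1380 − 735) / (log₂ 32 − log₂ 4) = 645 / (5 − 2) = 215 ms/bit
  a = 735 − 215 × 2 = 305 ms
Then RT(16) = 305 + 215 × log₂ 16 = 305 + 215 × 4 ≈ 1165.000 ms.

1165 ms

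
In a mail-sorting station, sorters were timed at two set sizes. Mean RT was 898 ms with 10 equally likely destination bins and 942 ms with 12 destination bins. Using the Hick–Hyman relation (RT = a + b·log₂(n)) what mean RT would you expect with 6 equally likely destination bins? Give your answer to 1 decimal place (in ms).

774.7 ms

With log₂ n on the abscissa the relation is linear; from the two conditions:
  b = (942 − 898) / (log₂ 12 − log₂ 10) = 44 / (3.5850 − 3.3219) = 167.278 ms/bit
  a = 898 − 167.278 × 3.3219 = 342.313 ms
Then RT(6) = 342.313 + 167.278 × log₂ 6 = 342.313 + 167.278 × 2.5850 ≈ 774.722 ms.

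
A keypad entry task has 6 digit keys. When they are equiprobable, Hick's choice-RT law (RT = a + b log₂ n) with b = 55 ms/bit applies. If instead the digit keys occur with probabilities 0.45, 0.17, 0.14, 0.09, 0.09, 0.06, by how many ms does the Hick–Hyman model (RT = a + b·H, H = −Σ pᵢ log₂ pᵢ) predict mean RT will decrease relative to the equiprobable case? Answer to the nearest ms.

20 ms

Equiprobable entropy H₀ = log₂ 6 = 2.5850 bits.
Skewed entropy H = −Σ pᵢ log₂ pᵢ = 2.2189 bits.
ΔRT = b·(H₀ − H) = 55 × 0.3660 = 20.13 ms.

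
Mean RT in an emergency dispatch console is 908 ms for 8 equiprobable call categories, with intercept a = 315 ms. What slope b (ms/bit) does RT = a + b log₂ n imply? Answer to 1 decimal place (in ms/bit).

197.7 ms/bit

8 alternatives carry log₂ 8 = 3 bits; the choice cost is 908 − 315 = 593 ms, so b = 593/3 = 197.667 ms/bit.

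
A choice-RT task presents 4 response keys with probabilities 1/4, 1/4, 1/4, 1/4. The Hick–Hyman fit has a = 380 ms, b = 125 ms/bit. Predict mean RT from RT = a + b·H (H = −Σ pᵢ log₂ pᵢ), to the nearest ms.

630 ms

Each term −pᵢ log₂ pᵢ: 0.25·2 + 0.25·2 + 0.25·2 + 0.25·2; summed, H = 2.000 bits.
Mean RT = a + bH = 380 + 125·2.000 = 630.00 ms.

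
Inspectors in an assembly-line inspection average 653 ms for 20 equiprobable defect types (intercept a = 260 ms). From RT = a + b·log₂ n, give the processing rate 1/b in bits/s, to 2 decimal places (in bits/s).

11.00 bits/s

Choice component = 653 − 260 = 393 ms over log₂(20) = 4.3219 bits.
b = 393 / 4.3219 = 90.932 ms/bit, so 1/b = 10.997 bits/s.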